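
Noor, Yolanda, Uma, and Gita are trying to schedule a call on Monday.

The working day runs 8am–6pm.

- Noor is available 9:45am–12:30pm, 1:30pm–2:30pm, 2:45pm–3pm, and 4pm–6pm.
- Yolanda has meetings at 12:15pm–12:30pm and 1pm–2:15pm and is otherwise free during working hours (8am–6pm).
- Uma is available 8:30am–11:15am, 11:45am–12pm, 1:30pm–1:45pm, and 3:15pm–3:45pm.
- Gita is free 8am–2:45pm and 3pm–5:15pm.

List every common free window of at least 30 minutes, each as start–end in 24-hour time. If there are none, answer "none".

Yolanda free within 08:00–18:00: 08:00–12:15, 12:30–13:00, 14:15–18:00.
Noor ∩ Yolanda: 09:45–12:15, 14:15–14:30, 14:45–15:00, 16:00–18:00.
Noor ∩ Yolanda ∩ Uma: 09:45–11:15, 11:45–12:00.
Noor ∩ Yolanda ∩ Uma ∩ Gita: 09:45–11:15, 11:45–12:00.
Windows ≥ 30 min: 09:45–11:15.

09:45–11:15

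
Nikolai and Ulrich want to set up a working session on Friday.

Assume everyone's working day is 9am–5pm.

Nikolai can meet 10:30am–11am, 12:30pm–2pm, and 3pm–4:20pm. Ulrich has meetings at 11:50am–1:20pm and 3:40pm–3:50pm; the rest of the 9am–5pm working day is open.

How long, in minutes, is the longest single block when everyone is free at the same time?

Ulrich free within 09:00–17:00: 09:00–11:50, 13:20–15:40, 15:50–17:00.
Nikolai ∩ Ulrich: 10:30–11:00, 13:20–14:00, 15:00–15:40, 15:50–16:20.
Common window lengths: 30, 40, 40, 30 min; longest is 40.

40 minutes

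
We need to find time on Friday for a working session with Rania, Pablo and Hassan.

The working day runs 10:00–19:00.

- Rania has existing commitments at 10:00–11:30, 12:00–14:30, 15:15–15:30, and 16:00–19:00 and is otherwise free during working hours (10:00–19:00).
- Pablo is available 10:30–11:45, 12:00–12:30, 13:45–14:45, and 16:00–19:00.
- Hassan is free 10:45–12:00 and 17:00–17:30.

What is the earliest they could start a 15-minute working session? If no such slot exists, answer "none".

Rania free within 10:00–19:00: 11:30–12:00, 14:30–15:15, 15:30–16:00.
Rania ∩ Pablo: 11:30–11:45, 14:30–14:45.
Rania ∩ Pablo ∩ Hassan: 11:30–11:45.
Windows ≥ 15 min: 11:30–11:45.
Earliest such window starts at 11:30.

11:30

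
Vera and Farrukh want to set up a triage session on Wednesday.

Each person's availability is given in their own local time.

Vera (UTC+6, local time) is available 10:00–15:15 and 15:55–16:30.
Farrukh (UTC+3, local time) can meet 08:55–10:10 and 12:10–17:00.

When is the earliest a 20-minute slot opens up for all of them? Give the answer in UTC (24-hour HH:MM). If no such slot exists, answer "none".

05:55

Vera → UTC: 04:00–09:15, 09:55–10:30.
Farrukh → UTC: 05:55–07:10, 09:10–14:00.
Vera ∩ Farrukh: 05:55–07:10, 09:10–09:15, 09:55–10:30.
Windows ≥ 20 min: 05:55–07:10, 09:55–10:30.
Earliest such window starts at 05:55.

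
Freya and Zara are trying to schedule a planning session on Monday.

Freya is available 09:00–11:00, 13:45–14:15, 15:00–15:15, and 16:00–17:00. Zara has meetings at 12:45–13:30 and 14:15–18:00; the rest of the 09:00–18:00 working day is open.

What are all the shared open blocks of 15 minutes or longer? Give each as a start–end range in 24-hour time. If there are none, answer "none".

09:00–11:00, 13:45–14:15

Zara free within 09:00–18:00: 09:00–12:45, 13:30–14:15.
Freya ∩ Zara: 09:00–11:00, 13:45–14:15.
Windows ≥ 15 min: 09:00–11:00, 13:45–14:15.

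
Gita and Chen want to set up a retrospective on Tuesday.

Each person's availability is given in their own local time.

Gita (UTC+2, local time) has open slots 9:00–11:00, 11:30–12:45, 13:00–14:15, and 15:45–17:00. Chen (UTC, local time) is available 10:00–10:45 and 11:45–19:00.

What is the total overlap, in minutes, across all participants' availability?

Gita → UTC: 07:00–09:00, 09:30–10:45, 11:00–12:15, 13:45–15:00.
Chen → UTC: 10:00–10:45, 11:45–19:00.
Gita ∩ Chen: 10:00–10:45, 11:45–12:15, 13:45–15:00.
Total common minutes: 45 + 30 + 75 = 150.

150 minutes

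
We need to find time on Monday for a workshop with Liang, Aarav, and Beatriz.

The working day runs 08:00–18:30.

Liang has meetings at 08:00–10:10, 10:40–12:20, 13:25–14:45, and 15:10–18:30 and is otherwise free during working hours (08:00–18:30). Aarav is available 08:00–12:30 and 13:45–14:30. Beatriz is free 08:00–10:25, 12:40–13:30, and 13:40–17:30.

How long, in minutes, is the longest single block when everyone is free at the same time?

Liang free within 08:00–18:30: 10:10–10:40, 12:20–13:25, 14:45–15:10.
Liang ∩ Aarav: 10:10–10:40, 12:20–12:30.
Liang ∩ Aarav ∩ Beatriz: 10:10–10:25.
Single common window of 15 minutes.

15 minutes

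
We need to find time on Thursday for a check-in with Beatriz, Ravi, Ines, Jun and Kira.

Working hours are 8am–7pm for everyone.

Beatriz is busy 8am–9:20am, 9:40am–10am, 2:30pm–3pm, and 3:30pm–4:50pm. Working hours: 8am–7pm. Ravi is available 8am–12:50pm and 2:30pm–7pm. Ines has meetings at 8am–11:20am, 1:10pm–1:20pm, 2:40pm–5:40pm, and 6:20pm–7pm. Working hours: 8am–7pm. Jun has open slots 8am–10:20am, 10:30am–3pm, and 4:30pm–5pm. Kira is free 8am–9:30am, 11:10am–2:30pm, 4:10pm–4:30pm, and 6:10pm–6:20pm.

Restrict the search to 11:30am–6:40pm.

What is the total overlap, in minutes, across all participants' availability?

80 minutes

Beatriz free within 08:00–19:00: 09:20–09:40, 10:00–14:30, 15:00–15:30, 16:50–19:00.
Ines free within 08:00–19:00: 11:20–13:10, 13:20–14:40, 17:40–18:20.
Beatriz ∩ Ravi: 09:20–09:40, 10:00–12:50, 15:00–15:30, 16:50–19:00.
Beatriz ∩ Ravi ∩ Ines: 11:20–12:50, 17:40–18:20.
Beatriz ∩ Ravi ∩ Ines ∩ Jun: 11:20–12:50.
Beatriz ∩ Ravi ∩ Ines ∩ Jun ∩ Kira: 11:20–12:50.
Restricted to 11:30–18:40: 11:30–12:50.
Total common minutes: 80.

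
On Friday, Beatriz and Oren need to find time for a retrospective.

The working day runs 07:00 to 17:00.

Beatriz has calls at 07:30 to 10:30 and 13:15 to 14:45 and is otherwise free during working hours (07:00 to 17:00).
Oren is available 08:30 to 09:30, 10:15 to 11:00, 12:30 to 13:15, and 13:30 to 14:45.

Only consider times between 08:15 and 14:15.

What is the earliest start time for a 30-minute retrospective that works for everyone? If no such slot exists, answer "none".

10:30

Beatriz free within 07:00–17:00: 07:00–07:30, 10:30–13:15, 14:45–17:00.
Beatriz ∩ Oren: 10:30–11:00, 12:30–13:15.
Restricted to 08:15–14:15: 10:30–11:00, 12:30–13:15.
Windows ≥ 30 min: 10:30–11:00, 12:30–13:15.
Earliest such window starts at 10:30.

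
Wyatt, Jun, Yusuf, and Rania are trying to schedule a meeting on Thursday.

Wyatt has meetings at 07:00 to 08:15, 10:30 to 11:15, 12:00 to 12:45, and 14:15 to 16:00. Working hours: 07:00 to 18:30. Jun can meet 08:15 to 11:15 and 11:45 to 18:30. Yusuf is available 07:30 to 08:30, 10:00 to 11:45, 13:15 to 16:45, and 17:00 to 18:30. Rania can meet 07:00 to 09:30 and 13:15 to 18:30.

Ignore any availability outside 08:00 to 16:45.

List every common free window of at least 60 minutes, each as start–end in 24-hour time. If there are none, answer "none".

Wyatt free within 07:00–18:30: 08:15–10:30, 11:15–12:00, 12:45–14:15, 16:00–18:30.
Wyatt ∩ Jun: 08:15–10:30, 11:45–12:00, 12:45–14:15, 16:00–18:30.
Wyatt ∩ Jun ∩ Yusuf: 08:15–08:30, 10:00–10:30, 13:15–14:15, 16:00–16:45, 17:00–18:30.
Wyatt ∩ Jun ∩ Yusuf ∩ Rania: 08:15–08:30, 13:15–14:15, 16:00–16:45, 17:00–18:30.
Restricted to 08:00–16:45: 08:15–08:30, 13:15–14:15, 16:00–16:45.
Windows ≥ 60 min: 13:15–14:15.

13:15–14:15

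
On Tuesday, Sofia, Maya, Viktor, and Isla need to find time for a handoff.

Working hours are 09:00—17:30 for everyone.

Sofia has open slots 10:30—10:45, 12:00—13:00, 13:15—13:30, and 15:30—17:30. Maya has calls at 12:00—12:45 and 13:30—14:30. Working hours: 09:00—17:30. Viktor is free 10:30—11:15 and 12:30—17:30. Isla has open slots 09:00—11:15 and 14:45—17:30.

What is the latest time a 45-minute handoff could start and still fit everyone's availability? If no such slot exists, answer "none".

16:45

Maya free within 09:00–17:30: 09:00–12:00, 12:45–13:30, 14:30–17:30.
Sofia ∩ Maya: 10:30–10:45, 12:45–13:00, 13:15–13:30, 15:30–17:30.
Sofia ∩ Maya ∩ Viktor: 10:30–10:45, 12:45–13:00, 13:15–13:30, 15:30–17:30.
Sofia ∩ Maya ∩ Viktor ∩ Isla: 10:30–10:45, 15:30–17:30.
Windows ≥ 45 min: 15:30–17:30.
Latest start in the last window 15:30–17:30 is 17:30 − 45 min = 16:45.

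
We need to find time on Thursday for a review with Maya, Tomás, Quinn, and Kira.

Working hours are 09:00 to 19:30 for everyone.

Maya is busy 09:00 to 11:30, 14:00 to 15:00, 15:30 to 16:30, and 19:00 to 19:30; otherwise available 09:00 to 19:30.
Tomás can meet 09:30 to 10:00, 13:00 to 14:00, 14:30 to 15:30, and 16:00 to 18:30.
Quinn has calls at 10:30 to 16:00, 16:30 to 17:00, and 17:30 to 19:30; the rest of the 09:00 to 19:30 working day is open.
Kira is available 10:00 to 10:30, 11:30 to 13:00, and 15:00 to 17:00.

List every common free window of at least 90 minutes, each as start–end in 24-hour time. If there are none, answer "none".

none

Maya free within 09:00–19:30: 11:30–14:00, 15:00–15:30, 16:30–19:00.
Quinn free within 09:00–19:30: 09:00–10:30, 16:00–16:30, 17:00–17:30.
Maya ∩ Tomás: 13:00–14:00, 15:00–15:30, 16:30–18:30.
Maya ∩ Tomás ∩ Quinn: 17:00–17:30.
Maya ∩ Tomás ∩ Quinn ∩ Kira: (none).
Windows ≥ 90 min: (none).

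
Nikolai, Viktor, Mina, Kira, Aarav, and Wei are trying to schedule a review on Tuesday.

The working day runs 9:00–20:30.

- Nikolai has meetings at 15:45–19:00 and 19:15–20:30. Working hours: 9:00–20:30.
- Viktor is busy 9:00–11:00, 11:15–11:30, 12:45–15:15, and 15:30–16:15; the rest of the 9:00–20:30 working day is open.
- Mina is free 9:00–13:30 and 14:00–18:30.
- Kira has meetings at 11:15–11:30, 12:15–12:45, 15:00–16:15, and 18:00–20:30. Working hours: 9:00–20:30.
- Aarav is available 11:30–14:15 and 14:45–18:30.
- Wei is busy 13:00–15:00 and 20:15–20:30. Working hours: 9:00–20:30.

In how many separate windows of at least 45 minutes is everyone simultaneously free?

Nikolai free within 09:00–20:30: 09:00–15:45, 19:00–19:15.
Viktor free within 09:00–20:30: 11:00–11:15, 11:30–12:45, 15:15–15:30, 16:15–20:30.
Kira free within 09:00–20:30: 09:00–11:15, 11:30–12:15, 12:45–15:00, 16:15–18:00.
Wei free within 09:00–20:30: 09:00–13:00, 15:00–20:15.
Nikolai ∩ Viktor: 11:00–11:15, 11:30–12:45, 15:15–15:30, 19:00–19:15.
Nikolai ∩ Viktor ∩ Mina: 11:00–11:15, 11:30–12:45, 15:15–15:30.
Nikolai ∩ Viktor ∩ Mina ∩ Kira: 11:00–11:15, 11:30–12:15.
Nikolai ∩ Viktor ∩ Mina ∩ Kira ∩ Aarav: 11:30–12:15.
Nikolai ∩ Viktor ∩ Mina ∩ Kira ∩ Aarav ∩ Wei: 11:30–12:15.
Windows ≥ 45 min: 11:30–12:15.
That's 1 window.

1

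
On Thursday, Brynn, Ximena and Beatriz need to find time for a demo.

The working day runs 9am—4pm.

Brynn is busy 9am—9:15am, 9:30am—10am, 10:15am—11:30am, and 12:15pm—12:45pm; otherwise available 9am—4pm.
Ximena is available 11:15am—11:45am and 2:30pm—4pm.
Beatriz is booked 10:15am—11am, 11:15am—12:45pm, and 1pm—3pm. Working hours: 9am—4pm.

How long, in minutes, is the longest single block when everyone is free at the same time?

Brynn free within 09:00–16:00: 09:15–09:30, 10:00–10:15, 11:30–12:15, 12:45–16:00.
Beatriz free within 09:00–16:00: 09:00–10:15, 11:00–11:15, 12:45–13:00, 15:00–16:00.
Brynn ∩ Ximena: 11:30–11:45, 14:30–16:00.
Brynn ∩ Ximena ∩ Beatriz: 15:00–16:00.
Single common window of 60 minutes.

60 minutes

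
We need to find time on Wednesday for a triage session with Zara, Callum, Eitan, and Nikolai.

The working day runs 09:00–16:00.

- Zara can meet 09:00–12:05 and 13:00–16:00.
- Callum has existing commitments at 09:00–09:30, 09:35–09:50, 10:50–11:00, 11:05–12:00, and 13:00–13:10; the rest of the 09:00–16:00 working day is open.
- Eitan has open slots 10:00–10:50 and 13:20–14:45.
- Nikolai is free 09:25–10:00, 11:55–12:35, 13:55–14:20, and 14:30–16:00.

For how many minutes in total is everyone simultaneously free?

Callum free within 09:00–16:00: 09:30–09:35, 09:50–10:50, 11:00–11:05, 12:00–13:00, 13:10–16:00.
Zara ∩ Callum: 09:30–09:35, 09:50–10:50, 11:00–11:05, 12:00–12:05, 13:10–16:00.
Zara ∩ Callum ∩ Eitan: 10:00–10:50, 13:20–14:45.
Zara ∩ Callum ∩ Eitan ∩ Nikolai: 13:55–14:20, 14:30–14:45.
Total common minutes: 25 + 15 = 40.

40 minutes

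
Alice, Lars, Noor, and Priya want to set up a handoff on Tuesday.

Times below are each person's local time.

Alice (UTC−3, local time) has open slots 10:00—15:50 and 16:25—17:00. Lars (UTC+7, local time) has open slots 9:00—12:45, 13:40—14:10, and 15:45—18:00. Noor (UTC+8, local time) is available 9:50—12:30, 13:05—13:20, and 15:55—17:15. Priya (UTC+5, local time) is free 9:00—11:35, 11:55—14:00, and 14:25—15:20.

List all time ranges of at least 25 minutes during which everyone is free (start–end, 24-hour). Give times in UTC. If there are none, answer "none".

none

Alice → UTC: 13:00–18:50, 19:25–20:00.
Lars → UTC: 02:00–05:45, 06:40–07:10, 08:45–11:00.
Noor → UTC: 01:50–04:30, 05:05–05:20, 07:55–09:15.
Priya → UTC: 04:00–06:35, 06:55–09:00, 09:25–10:20.
Alice ∩ Lars: (none).
Alice ∩ Lars ∩ Noor: (none).
Alice ∩ Lars ∩ Noor ∩ Priya: (none).
Windows ≥ 25 min: (none).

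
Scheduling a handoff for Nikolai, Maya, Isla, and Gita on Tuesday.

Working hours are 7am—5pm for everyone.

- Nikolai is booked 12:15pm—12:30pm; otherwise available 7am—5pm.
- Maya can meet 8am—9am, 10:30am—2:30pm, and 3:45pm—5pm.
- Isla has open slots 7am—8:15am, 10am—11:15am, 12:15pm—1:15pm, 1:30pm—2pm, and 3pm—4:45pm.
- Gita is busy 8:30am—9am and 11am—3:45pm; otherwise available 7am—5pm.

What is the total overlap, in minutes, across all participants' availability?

Nikolai free within 07:00–17:00: 07:00–12:15, 12:30–17:00.
Gita free within 07:00–17:00: 07:00–08:30, 09:00–11:00, 15:45–17:00.
Nikolai ∩ Maya: 08:00–09:00, 10:30–12:15, 12:30–14:30, 15:45–17:00.
Nikolai ∩ Maya ∩ Isla: 08:00–08:15, 10:30–11:15, 12:30–13:15, 13:30–14:00, 15:45–16:45.
Nikolai ∩ Maya ∩ Isla ∩ Gita: 08:00–08:15, 10:30–11:00, 15:45–16:45.
Total common minutes: 15 + 30 + 60 = 105.

105 minutes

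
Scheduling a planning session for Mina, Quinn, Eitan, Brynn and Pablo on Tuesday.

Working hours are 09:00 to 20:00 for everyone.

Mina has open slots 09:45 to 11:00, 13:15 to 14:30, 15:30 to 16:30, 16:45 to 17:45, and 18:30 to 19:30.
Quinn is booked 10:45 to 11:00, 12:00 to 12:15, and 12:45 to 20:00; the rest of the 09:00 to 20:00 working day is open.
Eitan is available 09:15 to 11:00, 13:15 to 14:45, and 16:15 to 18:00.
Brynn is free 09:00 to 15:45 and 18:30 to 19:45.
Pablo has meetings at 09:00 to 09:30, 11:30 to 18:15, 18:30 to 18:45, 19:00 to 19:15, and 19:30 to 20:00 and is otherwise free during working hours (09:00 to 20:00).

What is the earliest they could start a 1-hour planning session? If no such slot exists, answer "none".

09:45

Quinn free within 09:00–20:00: 09:00–10:45, 11:00–12:00, 12:15–12:45.
Pablo free within 09:00–20:00: 09:30–11:30, 18:15–18:30, 18:45–19:00, 19:15–19:30.
Mina ∩ Quinn: 09:45–10:45.
Mina ∩ Quinn ∩ Eitan: 09:45–10:45.
Mina ∩ Quinn ∩ Eitan ∩ Brynn: 09:45–10:45.
Mina ∩ Quinn ∩ Eitan ∩ Brynn ∩ Pablo: 09:45–10:45.
Windows ≥ 60 min: 09:45–10:45.
Earliest such window starts at 09:45.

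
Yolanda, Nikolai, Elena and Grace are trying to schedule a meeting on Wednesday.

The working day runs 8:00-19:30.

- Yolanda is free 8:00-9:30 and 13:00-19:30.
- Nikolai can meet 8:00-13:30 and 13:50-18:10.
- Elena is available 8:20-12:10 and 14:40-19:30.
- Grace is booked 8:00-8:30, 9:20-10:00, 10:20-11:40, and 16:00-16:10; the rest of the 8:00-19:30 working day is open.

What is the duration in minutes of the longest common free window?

120 minutes

Grace free within 08:00–19:30: 08:30–09:20, 10:00–10:20, 11:40–16:00, 16:10–19:30.
Yolanda ∩ Nikolai: 08:00–09:30, 13:00–13:30, 13:50–18:10.
Yolanda ∩ Nikolai ∩ Elena: 08:20–09:30, 14:40–18:10.
Yolanda ∩ Nikolai ∩ Elena ∩ Grace: 08:30–09:20, 14:40–16:00, 16:10–18:10.
Common window lengths: 50, 80, 120 min; longest is 120.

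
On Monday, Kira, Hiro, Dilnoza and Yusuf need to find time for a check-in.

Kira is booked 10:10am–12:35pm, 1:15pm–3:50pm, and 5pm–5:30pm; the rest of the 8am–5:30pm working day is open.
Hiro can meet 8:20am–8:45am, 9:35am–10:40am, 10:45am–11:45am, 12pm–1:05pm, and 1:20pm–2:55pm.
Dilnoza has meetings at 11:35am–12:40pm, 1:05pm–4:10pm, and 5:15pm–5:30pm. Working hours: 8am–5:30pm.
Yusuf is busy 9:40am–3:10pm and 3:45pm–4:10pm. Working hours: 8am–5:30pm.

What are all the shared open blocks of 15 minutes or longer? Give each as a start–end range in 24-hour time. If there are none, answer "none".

08:20–08:45

Kira free within 08:00–17:30: 08:00–10:10, 12:35–13:15, 15:50–17:00.
Dilnoza free within 08:00–17:30: 08:00–11:35, 12:40–13:05, 16:10–17:15.
Yusuf free within 08:00–17:30: 08:00–09:40, 15:10–15:45, 16:10–17:30.
Kira ∩ Hiro: 08:20–08:45, 09:35–10:10, 12:35–13:05.
Kira ∩ Hiro ∩ Dilnoza: 08:20–08:45, 09:35–10:10, 12:40–13:05.
Kira ∩ Hiro ∩ Dilnoza ∩ Yusuf: 08:20–08:45, 09:35–09:40.
Windows ≥ 15 min: 08:20–08:45.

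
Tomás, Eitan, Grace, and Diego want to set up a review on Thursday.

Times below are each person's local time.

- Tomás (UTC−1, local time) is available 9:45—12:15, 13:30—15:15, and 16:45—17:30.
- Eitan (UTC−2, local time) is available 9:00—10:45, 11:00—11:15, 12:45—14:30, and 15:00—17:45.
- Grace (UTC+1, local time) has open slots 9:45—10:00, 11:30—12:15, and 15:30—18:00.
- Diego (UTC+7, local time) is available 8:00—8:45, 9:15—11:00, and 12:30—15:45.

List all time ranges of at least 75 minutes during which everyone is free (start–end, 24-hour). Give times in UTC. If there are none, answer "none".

Tomás → UTC: 10:45–13:15, 14:30–16:15, 17:45–18:30.
Eitan → UTC: 11:00–12:45, 13:00–13:15, 14:45–16:30, 17:00–19:45.
Grace → UTC: 08:45–09:00, 10:30–11:15, 14:30–17:00.
Diego → UTC: 01:00–01:45, 02:15–04:00, 05:30–08:45.
Tomás ∩ Eitan: 11:00–12:45, 13:00–13:15, 14:45–16:15, 17:45–18:30.
Tomás ∩ Eitan ∩ Grace: 11:00–11:15, 14:45–16:15.
Tomás ∩ Eitan ∩ Grace ∩ Diego: (none).
Windows ≥ 75 min: (none).

none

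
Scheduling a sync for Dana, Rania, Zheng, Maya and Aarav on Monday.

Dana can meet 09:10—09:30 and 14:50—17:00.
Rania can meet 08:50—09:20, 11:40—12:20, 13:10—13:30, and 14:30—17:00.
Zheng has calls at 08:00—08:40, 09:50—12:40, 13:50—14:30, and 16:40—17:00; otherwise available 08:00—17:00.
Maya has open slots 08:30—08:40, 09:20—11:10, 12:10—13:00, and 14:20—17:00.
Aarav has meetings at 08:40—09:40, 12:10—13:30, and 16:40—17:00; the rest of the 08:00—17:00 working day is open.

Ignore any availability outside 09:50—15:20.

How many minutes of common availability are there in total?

30 minutes

Zheng free within 08:00–17:00: 08:40–09:50, 12:40–13:50, 14:30–16:40.
Aarav free within 08:00–17:00: 08:00–08:40, 09:40–12:10, 13:30–16:40.
Dana ∩ Rania: 09:10–09:20, 14:50–17:00.
Dana ∩ Rania ∩ Zheng: 09:10–09:20, 14:50–16:40.
Dana ∩ Rania ∩ Zheng ∩ Maya: 14:50–16:40.
Dana ∩ Rania ∩ Zheng ∩ Maya ∩ Aarav: 14:50–16:40.
Restricted to 09:50–15:20: 14:50–15:20.
Total common minutes: 30.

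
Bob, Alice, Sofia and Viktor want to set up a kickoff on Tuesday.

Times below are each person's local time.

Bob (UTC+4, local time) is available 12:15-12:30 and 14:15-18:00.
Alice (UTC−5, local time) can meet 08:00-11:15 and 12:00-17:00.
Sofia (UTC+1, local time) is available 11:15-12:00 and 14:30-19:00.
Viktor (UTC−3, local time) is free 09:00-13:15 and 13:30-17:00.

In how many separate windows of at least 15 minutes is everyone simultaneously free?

Bob → UTC: 08:15–08:30, 10:15–14:00.
Alice → UTC: 13:00–16:15, 17:00–22:00.
Sofia → UTC: 10:15–11:00, 13:30–18:00.
Viktor → UTC: 12:00–16:15, 16:30–20:00.
Bob ∩ Alice: 13:00–14:00.
Bob ∩ Alice ∩ Sofia: 13:30–14:00.
Bob ∩ Alice ∩ Sofia ∩ Viktor: 13:30–14:00.
Windows ≥ 15 min: 13:30–14:00.
That's 1 window.

1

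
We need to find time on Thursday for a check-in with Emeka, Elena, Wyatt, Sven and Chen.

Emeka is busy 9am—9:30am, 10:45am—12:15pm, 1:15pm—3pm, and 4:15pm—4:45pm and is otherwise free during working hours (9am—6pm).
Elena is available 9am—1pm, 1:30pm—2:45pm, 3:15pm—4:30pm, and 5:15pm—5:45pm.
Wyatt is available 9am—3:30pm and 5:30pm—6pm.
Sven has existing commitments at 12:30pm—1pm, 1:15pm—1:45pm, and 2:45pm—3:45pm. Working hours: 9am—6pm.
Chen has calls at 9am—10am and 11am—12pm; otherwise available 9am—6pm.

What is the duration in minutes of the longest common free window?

Emeka free within 09:00–18:00: 09:30–10:45, 12:15–13:15, 15:00–16:15, 16:45–18:00.
Sven free within 09:00–18:00: 09:00–12:30, 13:00–13:15, 13:45–14:45, 15:45–18:00.
Chen free within 09:00–18:00: 10:00–11:00, 12:00–18:00.
Emeka ∩ Elena: 09:30–10:45, 12:15–13:00, 15:15–16:15, 17:15–17:45.
Emeka ∩ Elena ∩ Wyatt: 09:30–10:45, 12:15–13:00, 15:15–15:30, 17:30–17:45.
Emeka ∩ Elena ∩ Wyatt ∩ Sven: 09:30–10:45, 12:15–12:30, 17:30–17:45.
Emeka ∩ Elena ∩ Wyatt ∩ Sven ∩ Chen: 10:00–10:45, 12:15–12:30, 17:30–17:45.
Common window lengths: 45, 15, 15 min; longest is 45.

45 minutes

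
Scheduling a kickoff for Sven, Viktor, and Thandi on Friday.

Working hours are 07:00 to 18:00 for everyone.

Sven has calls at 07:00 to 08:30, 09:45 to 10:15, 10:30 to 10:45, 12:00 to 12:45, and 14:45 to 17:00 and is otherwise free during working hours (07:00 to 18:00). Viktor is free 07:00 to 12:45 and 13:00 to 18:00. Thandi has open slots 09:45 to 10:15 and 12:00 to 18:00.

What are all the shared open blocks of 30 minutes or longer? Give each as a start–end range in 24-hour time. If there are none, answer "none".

Sven free within 07:00–18:00: 08:30–09:45, 10:15–10:30, 10:45–12:00, 12:45–14:45, 17:00–18:00.
Sven ∩ Viktor: 08:30–09:45, 10:15–10:30, 10:45–12:00, 13:00–14:45, 17:00–18:00.
Sven ∩ Viktor ∩ Thandi: 13:00–14:45, 17:00–18:00.
Windows ≥ 30 min: 13:00–14:45, 17:00–18:00.

13:00–14:45, 17:00–18:00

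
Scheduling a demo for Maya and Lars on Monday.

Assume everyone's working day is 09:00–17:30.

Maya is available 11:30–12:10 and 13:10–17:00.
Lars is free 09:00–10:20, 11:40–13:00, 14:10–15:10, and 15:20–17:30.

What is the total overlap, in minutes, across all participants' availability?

Maya ∩ Lars: 11:40–12:10, 14:10–15:10, 15:20–17:00.
Total common minutes: 30 + 60 + 100 = 190.

190 minutes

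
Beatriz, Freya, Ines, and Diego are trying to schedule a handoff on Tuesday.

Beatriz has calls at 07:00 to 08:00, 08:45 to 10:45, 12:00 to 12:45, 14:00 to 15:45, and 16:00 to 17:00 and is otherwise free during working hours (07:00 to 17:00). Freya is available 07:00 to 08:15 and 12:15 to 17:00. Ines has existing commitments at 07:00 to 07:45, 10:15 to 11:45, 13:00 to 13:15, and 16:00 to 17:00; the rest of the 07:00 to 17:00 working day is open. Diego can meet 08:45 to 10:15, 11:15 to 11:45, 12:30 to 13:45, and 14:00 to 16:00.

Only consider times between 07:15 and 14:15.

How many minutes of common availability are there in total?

Beatriz free within 07:00–17:00: 08:00–08:45, 10:45–12:00, 12:45–14:00, 15:45–16:00.
Ines free within 07:00–17:00: 07:45–10:15, 11:45–13:00, 13:15–16:00.
Beatriz ∩ Freya: 08:00–08:15, 12:45–14:00, 15:45–16:00.
Beatriz ∩ Freya ∩ Ines: 08:00–08:15, 12:45–13:00, 13:15–14:00, 15:45–16:00.
Beatriz ∩ Freya ∩ Ines ∩ Diego: 12:45–13:00, 13:15–13:45, 15:45–16:00.
Restricted to 07:15–14:15: 12:45–13:00, 13:15–13:45.
Total common minutes: 15 + 30 = 45.

45 minutes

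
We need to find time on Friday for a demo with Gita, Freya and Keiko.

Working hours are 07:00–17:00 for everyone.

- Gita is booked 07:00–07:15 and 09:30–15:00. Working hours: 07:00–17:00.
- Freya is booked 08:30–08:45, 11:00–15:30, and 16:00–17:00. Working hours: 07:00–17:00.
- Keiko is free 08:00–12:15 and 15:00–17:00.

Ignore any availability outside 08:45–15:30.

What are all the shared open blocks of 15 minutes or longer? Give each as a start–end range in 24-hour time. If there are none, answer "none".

08:45–09:30

Gita free within 07:00–17:00: 07:15–09:30, 15:00–17:00.
Freya free within 07:00–17:00: 07:00–08:30, 08:45–11:00, 15:30–16:00.
Gita ∩ Freya: 07:15–08:30, 08:45–09:30, 15:30–16:00.
Gita ∩ Freya ∩ Keiko: 08:00–08:30, 08:45–09:30, 15:30–16:00.
Restricted to 08:45–15:30: 08:45–09:30.
Windows ≥ 15 min: 08:45–09:30.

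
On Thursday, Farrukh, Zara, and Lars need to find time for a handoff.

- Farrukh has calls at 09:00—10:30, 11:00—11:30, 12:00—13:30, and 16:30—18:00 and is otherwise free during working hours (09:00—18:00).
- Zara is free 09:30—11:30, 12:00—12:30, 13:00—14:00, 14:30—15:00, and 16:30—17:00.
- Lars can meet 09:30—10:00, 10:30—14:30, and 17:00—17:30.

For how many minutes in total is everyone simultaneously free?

Farrukh free within 09:00–18:00: 10:30–11:00, 11:30–12:00, 13:30–16:30.
Farrukh ∩ Zara: 10:30–11:00, 13:30–14:00, 14:30–15:00.
Farrukh ∩ Zara ∩ Lars: 10:30–11:00, 13:30–14:00.
Total common minutes: 30 + 30 = 60.

60 minutes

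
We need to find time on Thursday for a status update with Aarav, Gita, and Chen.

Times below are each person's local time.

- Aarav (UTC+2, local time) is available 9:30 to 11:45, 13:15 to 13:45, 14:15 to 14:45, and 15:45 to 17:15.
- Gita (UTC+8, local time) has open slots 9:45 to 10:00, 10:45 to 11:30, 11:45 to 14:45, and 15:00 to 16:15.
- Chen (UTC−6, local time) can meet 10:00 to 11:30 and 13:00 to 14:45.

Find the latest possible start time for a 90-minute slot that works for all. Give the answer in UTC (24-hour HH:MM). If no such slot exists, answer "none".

none

Aarav → UTC: 07:30–09:45, 11:15–11:45, 12:15–12:45, 13:45–15:15.
Gita → UTC: 01:45–02:00, 02:45–03:30, 03:45–06:45, 07:00–08:15.
Chen → UTC: 16:00–17:30, 19:00–20:45.
Aarav ∩ Gita: 07:30–08:15.
Aarav ∩ Gita ∩ Chen: (none).
Windows ≥ 90 min: (none).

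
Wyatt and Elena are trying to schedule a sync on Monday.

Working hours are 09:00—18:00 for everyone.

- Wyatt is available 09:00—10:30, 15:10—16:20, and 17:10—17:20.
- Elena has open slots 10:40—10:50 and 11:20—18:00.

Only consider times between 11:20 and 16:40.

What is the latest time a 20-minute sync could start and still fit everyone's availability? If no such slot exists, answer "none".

16:00

Wyatt ∩ Elena: 15:10–16:20, 17:10–17:20.
Restricted to 11:20–16:40: 15:10–16:20.
Windows ≥ 20 min: 15:10–16:20.
Latest start in the last window 15:10–16:20 is 16:20 − 20 min = 16:00.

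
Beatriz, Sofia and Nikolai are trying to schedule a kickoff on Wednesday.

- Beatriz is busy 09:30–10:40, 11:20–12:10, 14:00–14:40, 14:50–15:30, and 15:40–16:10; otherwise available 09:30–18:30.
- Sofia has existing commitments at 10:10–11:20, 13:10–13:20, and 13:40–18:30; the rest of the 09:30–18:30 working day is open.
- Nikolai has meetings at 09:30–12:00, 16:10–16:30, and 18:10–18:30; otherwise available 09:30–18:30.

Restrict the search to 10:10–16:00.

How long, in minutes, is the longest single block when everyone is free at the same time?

60 minutes

Beatriz free within 09:30–18:30: 10:40–11:20, 12:10–14:00, 14:40–14:50, 15:30–15:40, 16:10–18:30.
Sofia free within 09:30–18:30: 09:30–10:10, 11:20–13:10, 13:20–13:40.
Nikolai free within 09:30–18:30: 12:00–16:10, 16:30–18:10.
Beatriz ∩ Sofia: 12:10–13:10, 13:20–13:40.
Beatriz ∩ Sofia ∩ Nikolai: 12:10–13:10, 13:20–13:40.
Restricted to 10:10–16:00: 12:10–13:10, 13:20–13:40.
Common window lengths: 60, 20 min; longest is 60.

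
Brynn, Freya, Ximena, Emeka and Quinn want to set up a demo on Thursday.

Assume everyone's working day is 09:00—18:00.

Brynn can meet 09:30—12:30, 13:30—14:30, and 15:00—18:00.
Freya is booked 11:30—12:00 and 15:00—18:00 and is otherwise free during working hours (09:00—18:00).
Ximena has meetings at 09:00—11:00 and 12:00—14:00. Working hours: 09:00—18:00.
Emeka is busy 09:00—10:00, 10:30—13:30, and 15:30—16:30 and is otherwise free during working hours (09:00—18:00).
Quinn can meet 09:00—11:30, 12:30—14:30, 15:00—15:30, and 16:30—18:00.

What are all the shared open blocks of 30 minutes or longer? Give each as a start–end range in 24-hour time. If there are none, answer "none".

14:00–14:30

Freya free within 09:00–18:00: 09:00–11:30, 12:00–15:00.
Ximena free within 09:00–18:00: 11:00–12:00, 14:00–18:00.
Emeka free within 09:00–18:00: 10:00–10:30, 13:30–15:30, 16:30–18:00.
Brynn ∩ Freya: 09:30–11:30, 12:00–12:30, 13:30–14:30.
Brynn ∩ Freya ∩ Ximena: 11:00–11:30, 14:00–14:30.
Brynn ∩ Freya ∩ Ximena ∩ Emeka: 14:00–14:30.
Brynn ∩ Freya ∩ Ximena ∩ Emeka ∩ Quinn: 14:00–14:30.
Windows ≥ 30 min: 14:00–14:30.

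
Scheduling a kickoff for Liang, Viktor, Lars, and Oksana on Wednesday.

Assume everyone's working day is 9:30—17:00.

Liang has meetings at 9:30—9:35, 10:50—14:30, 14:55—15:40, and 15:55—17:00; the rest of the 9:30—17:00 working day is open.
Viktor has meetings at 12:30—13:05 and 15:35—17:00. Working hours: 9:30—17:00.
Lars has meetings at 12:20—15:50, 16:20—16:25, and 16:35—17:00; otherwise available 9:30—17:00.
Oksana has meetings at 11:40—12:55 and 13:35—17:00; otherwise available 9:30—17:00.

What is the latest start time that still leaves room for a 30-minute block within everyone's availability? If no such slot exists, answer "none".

Liang free within 09:30–17:00: 09:35–10:50, 14:30–14:55, 15:40–15:55.
Viktor free within 09:30–17:00: 09:30–12:30, 13:05–15:35.
Lars free within 09:30–17:00: 09:30–12:20, 15:50–16:20, 16:25–16:35.
Oksana free within 09:30–17:00: 09:30–11:40, 12:55–13:35.
Liang ∩ Viktor: 09:35–10:50, 14:30–14:55.
Liang ∩ Viktor ∩ Lars: 09:35–10:50.
Liang ∩ Viktor ∩ Lars ∩ Oksana: 09:35–10:50.
Windows ≥ 30 min: 09:35–10:50.
Latest start in the last window 09:35–10:50 is 10:50 − 30 min = 10:20.

10:20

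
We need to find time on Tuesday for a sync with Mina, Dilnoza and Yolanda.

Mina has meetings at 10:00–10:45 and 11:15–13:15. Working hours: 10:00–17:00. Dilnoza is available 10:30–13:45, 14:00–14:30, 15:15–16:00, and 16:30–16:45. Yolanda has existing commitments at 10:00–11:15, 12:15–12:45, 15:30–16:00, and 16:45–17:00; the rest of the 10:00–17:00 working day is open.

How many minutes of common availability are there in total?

Mina free within 10:00–17:00: 10:45–11:15, 13:15–17:00.
Yolanda free within 10:00–17:00: 11:15–12:15, 12:45–15:30, 16:00–16:45.
Mina ∩ Dilnoza: 10:45–11:15, 13:15–13:45, 14:00–14:30, 15:15–16:00, 16:30–16:45.
Mina ∩ Dilnoza ∩ Yolanda: 13:15–13:45, 14:00–14:30, 15:15–15:30, 16:30–16:45.
Total common minutes: 30 + 30 + 15 + 15 = 90.

90 minutes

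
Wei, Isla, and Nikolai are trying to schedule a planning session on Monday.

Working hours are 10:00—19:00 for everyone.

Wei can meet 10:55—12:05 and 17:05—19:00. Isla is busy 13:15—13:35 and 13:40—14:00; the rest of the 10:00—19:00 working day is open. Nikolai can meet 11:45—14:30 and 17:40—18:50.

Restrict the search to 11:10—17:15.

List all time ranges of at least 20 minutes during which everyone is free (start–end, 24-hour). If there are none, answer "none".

Isla free within 10:00–19:00: 10:00–13:15, 13:35–13:40, 14:00–19:00.
Wei ∩ Isla: 10:55–12:05, 17:05–19:00.
Wei ∩ Isla ∩ Nikolai: 11:45–12:05, 17:40–18:50.
Restricted to 11:10–17:15: 11:45–12:05.
Windows ≥ 20 min: 11:45–12:05.

11:45–12:05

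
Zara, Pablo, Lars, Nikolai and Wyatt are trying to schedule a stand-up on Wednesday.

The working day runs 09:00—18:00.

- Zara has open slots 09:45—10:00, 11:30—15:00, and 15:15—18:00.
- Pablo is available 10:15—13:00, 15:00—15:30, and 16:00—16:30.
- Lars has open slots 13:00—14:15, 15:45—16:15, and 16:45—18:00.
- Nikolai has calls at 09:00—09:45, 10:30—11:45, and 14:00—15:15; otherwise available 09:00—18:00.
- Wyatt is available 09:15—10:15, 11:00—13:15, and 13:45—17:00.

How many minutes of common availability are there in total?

Nikolai free within 09:00–18:00: 09:45–10:30, 11:45–14:00, 15:15–18:00.
Zara ∩ Pablo: 11:30–13:00, 15:15–15:30, 16:00–16:30.
Zara ∩ Pablo ∩ Lars: 16:00–16:15.
Zara ∩ Pablo ∩ Lars ∩ Nikolai: 16:00–16:15.
Zara ∩ Pablo ∩ Lars ∩ Nikolai ∩ Wyatt: 16:00–16:15.
Total common minutes: 15.

15 minutes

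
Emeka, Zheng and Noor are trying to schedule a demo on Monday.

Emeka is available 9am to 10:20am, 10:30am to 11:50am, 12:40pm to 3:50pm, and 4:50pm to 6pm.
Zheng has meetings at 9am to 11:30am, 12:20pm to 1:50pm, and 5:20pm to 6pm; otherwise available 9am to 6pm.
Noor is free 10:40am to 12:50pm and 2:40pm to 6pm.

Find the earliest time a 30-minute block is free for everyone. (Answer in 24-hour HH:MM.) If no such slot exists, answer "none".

Zheng free within 09:00–18:00: 11:30–12:20, 13:50–17:20.
Emeka ∩ Zheng: 11:30–11:50, 13:50–15:50, 16:50–17:20.
Emeka ∩ Zheng ∩ Noor: 11:30–11:50, 14:40–15:50, 16:50–17:20.
Windows ≥ 30 min: 14:40–15:50, 16:50–17:20.
Earliest such window starts at 14:40.

14:40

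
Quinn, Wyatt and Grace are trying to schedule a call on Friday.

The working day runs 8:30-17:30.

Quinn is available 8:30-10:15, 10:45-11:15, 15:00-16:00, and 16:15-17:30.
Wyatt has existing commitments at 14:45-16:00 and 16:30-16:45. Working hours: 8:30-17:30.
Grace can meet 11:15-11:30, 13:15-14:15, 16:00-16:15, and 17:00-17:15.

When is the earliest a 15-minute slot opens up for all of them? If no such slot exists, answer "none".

17:00

Wyatt free within 08:30–17:30: 08:30–14:45, 16:00–16:30, 16:45–17:30.
Quinn ∩ Wyatt: 08:30–10:15, 10:45–11:15, 16:15–16:30, 16:45–17:30.
Quinn ∩ Wyatt ∩ Grace: 17:00–17:15.
Windows ≥ 15 min: 17:00–17:15.
Earliest such window starts at 17:00.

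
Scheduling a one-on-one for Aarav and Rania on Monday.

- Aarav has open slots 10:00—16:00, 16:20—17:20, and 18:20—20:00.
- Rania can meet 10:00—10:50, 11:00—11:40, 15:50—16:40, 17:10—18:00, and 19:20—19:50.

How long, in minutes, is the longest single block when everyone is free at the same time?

Aarav ∩ Rania: 10:00–10:50, 11:00–11:40, 15:50–16:00, 16:20–16:40, 17:10–17:20, 19:20–19:50.
Common window lengths: 50, 40, 10, 20, 10, 30 min; longest is 50.

50 minutes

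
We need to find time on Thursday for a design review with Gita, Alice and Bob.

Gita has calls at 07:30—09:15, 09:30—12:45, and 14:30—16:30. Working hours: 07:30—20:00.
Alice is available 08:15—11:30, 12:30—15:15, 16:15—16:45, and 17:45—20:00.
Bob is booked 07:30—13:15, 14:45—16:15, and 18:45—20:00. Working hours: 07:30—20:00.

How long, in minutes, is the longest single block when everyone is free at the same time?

75 minutes

Gita free within 07:30–20:00: 09:15–09:30, 12:45–14:30, 16:30–20:00.
Bob free within 07:30–20:00: 13:15–14:45, 16:15–18:45.
Gita ∩ Alice: 09:15–09:30, 12:45–14:30, 16:30–16:45, 17:45–20:00.
Gita ∩ Alice ∩ Bob: 13:15–14:30, 16:30–16:45, 17:45–18:45.
Common window lengths: 75, 15, 60 min; longest is 75.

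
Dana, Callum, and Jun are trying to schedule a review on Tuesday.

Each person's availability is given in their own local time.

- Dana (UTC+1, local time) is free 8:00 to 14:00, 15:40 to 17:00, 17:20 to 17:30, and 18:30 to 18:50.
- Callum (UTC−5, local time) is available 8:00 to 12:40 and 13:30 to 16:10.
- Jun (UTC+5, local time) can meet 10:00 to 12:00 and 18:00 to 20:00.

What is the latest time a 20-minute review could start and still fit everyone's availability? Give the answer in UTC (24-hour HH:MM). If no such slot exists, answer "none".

Dana → UTC: 07:00–13:00, 14:40–16:00, 16:20–16:30, 17:30–17:50.
Callum → UTC: 13:00–17:40, 18:30–21:10.
Jun → UTC: 05:00–07:00, 13:00–15:00.
Dana ∩ Callum: 14:40–16:00, 16:20–16:30, 17:30–17:40.
Dana ∩ Callum ∩ Jun: 14:40–15:00.
Windows ≥ 20 min: 14:40–15:00.
Latest start in the last window 14:40–15:00 is 15:00 − 20 min = 14:40.

14:40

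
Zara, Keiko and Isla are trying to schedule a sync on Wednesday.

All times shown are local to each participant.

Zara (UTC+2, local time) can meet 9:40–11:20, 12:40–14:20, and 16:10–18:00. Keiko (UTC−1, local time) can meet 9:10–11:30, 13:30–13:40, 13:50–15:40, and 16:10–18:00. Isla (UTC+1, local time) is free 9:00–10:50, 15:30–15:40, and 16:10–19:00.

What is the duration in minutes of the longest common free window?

Zara → UTC: 07:40–09:20, 10:40–12:20, 14:10–16:00.
Keiko → UTC: 10:10–12:30, 14:30–14:40, 14:50–16:40, 17:10–19:00.
Isla → UTC: 08:00–09:50, 14:30–14:40, 15:10–18:00.
Zara ∩ Keiko: 10:40–12:20, 14:30–14:40, 14:50–16:00.
Zara ∩ Keiko ∩ Isla: 14:30–14:40, 15:10–16:00.
Common window lengths: 10, 50 min; longest is 50.

50 minutes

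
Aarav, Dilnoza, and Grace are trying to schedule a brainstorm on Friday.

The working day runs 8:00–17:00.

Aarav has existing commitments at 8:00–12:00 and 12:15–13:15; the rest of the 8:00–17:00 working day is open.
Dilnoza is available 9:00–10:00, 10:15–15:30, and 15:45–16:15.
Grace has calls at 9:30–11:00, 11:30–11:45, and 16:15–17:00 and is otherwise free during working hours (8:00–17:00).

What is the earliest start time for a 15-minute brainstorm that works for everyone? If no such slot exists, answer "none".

Aarav free within 08:00–17:00: 12:00–12:15, 13:15–17:00.
Grace free within 08:00–17:00: 08:00–09:30, 11:00–11:30, 11:45–16:15.
Aarav ∩ Dilnoza: 12:00–12:15, 13:15–15:30, 15:45–16:15.
Aarav ∩ Dilnoza ∩ Grace: 12:00–12:15, 13:15–15:30, 15:45–16:15.
Windows ≥ 15 min: 12:00–12:15, 13:15–15:30, 15:45–16:15.
Earliest such window starts at 12:00.

12:00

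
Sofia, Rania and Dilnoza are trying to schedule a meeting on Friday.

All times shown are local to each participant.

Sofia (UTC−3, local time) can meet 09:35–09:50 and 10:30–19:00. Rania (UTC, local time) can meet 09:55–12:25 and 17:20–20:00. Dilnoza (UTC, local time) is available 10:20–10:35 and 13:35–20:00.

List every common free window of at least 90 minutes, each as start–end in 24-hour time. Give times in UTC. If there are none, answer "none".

Sofia → UTC: 12:35–12:50, 13:30–22:00.
Rania → UTC: 09:55–12:25, 17:20–20:00.
Dilnoza → UTC: 10:20–10:35, 13:35–20:00.
Sofia ∩ Rania: 17:20–20:00.
Sofia ∩ Rania ∩ Dilnoza: 17:20–20:00.
Windows ≥ 90 min: 17:20–20:00.

17:20–20:00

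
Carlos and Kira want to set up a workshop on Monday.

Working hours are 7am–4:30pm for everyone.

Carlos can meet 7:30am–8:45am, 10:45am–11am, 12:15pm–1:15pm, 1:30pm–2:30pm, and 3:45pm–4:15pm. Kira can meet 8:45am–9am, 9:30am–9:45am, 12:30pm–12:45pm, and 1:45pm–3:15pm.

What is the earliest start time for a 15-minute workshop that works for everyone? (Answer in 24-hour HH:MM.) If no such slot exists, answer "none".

12:30

Carlos ∩ Kira: 12:30–12:45, 13:45–14:30.
Windows ≥ 15 min: 12:30–12:45, 13:45–14:30.
Earliest such window starts at 12:30.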